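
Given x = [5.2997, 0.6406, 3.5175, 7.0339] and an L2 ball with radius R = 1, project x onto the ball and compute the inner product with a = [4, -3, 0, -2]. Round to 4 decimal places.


Step 1: Compute ||x|| (intermediates to 6 decimals).
||x|| = sqrt(5.2997^2 + 0.6406^2 + 3.5175^2 + 7.0339^2) = 9.505038
Step 2: Project.
Since ||x|| > R, scale = R/||x|| = 1/9.505038 = 0.105207, proj(x) = scale * x
proj(x) = [0.557566, 0.067396, 0.370066, 0.740016]
Step 3: Dot product.
a^T * proj(x) = 4*0.557566 - 3*0.067396 + 0*0.370066 - 2*0.740016 = 0.548


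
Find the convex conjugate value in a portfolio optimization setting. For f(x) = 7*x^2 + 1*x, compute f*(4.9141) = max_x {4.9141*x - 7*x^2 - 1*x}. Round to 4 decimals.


f*(y) = sup_x {y*x - a*x^2 - b*x} = sup_x {(y-b)*x - a*x^2}
FOC: (y - b) - 2a*x = 0 => x* = (y - b)/(2a)
x* = (4.9141 - 1)/(2*7) = 0.2796
f*(4.9141) = (y-b)^2/(4a) = (4.9141 - 1)^2/(4*7)
= 15.3202/28 = 0.5471


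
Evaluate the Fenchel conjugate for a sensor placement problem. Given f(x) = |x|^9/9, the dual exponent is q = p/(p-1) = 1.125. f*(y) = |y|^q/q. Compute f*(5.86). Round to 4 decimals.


The conjugate exponent q satisfies 1/p + 1/q = 1.
p = 9, so q = 9/(9 - 1) = 1.125
|y|^q = 5.86^1.125 = 7.3095
f*(5.86) = 7.3095 / 1.125 = 6.4973


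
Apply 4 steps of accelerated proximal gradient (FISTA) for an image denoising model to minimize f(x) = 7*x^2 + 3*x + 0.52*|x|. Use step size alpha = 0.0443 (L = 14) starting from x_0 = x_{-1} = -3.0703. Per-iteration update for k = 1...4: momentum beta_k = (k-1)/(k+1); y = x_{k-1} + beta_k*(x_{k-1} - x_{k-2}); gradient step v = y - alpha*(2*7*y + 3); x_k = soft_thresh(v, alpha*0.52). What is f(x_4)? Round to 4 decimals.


FISTA on f(x) = 7*x^2 + 3*x + 0.52*|x|
L = 14, alpha = 0.0443
Iteration 1: beta = 0.0, y = -3.0703 + 0.0*(-3.0703 + 3.0703) = -3.0703
  grad(y) = -39.9842, v = y - alpha*grad = -1.299
  prox(v) = soft_thresh(-1.299, 0.023) = -1.276
Iteration 2: beta = 0.3333, y = -1.276 + 0.3333*(-1.276 + 3.0703) = -0.6779
  grad(y) = -6.4899, v = y - alpha*grad = -0.3903
  prox(v) = soft_thresh(-0.3903, 0.023) = -0.3673
Iteration 3: beta = 0.5, y = -0.3673 + 0.5*(-0.3673 + 1.276) = 0.087
  grad(y) = 4.2182, v = y - alpha*grad = -0.0999
  prox(v) = soft_thresh(-0.0999, 0.023) = -0.0768
Iteration 4: beta = 0.6, y = -0.0768 + 0.6*(-0.0768 + 0.3673) = 0.0975
  grad(y) = 4.3647, v = y - alpha*grad = -0.0959
  prox(v) = soft_thresh(-0.0959, 0.023) = -0.0728
f(x_4) = 7*(-0.0728)^2 + 3*(-0.0728) + 0.52*|-0.0728| = -0.1435


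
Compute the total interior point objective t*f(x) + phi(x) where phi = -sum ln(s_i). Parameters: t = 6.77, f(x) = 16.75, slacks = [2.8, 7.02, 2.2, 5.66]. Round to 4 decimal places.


Step 1: Compute log-barrier.
ln values: [1.0296, 1.9488, 0.7885, 1.7334]
phi = -(1.0296 + 1.9488 + 0.7885 + 1.7334) = -5.5003
Step 2: Compute augmented objective.
t*f(x) = 6.77*16.75 = 113.3975
Total = 113.3975 - 5.5003 = 107.8972


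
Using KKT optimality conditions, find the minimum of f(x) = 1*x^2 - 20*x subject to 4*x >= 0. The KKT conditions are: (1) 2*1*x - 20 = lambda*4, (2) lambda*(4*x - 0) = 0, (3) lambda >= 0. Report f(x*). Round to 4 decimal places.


Step 1: Try lambda = 0 (constraint inactive).
Stationarity: 2*1*x - 20 = 0
x* = 20/(2*1) = 10.0
Check constraint: 4*10.0 = 40.0 >= 0 -- satisfied.
Step 2: Compute optimal value.
f(x*) = 1*10.0^2 - 20*10.0 = -100.0


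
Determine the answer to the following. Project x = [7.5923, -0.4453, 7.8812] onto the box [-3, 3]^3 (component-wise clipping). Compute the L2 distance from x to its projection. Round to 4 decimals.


Project each component onto [-3, 3].
clip(7.5923) = 3.0, clip(-0.4453) = -0.4453, clip(7.8812) = 3.0
Projection = [3.0, -0.4453, 3.0]
Squared diffs: [21.0892, 0.0, 23.8261]
Distance = sqrt(44.9153) = 6.7019


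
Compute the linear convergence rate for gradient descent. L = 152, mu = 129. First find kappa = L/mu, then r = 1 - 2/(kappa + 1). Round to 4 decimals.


Step 1: Compute the condition number.
kappa = L/mu = 152/129 = 1.1783
Step 2: Compute the convergence rate.
r = 1 - 2/(kappa + 1) = 1 - 2*mu/(L + mu) = (L - mu)/(L + mu) = 23/281 = 0.0819


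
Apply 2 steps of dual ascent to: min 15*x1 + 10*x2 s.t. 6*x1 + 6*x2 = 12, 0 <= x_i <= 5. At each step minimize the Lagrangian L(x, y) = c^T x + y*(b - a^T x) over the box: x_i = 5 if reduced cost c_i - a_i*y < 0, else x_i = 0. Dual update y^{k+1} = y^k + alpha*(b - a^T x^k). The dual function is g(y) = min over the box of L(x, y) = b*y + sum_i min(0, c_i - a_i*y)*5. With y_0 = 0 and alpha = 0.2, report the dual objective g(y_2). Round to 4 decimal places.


Dual ascent for LP: min 15*x1 + 10*x2, 6*x1 + 6*x2 = 12, 0 <= x_i <= 5
Step 1: y^k = 0.0, reduced costs: (15.0, 10.0)
  x^k = (0.0, 0.0), subgradient = b - a^T x = 12.0
  y^{k+1} = 0.0 + 0.2*12.0 = 2.4
Step 2: y^k = 2.4, reduced costs: (0.6, -4.4)
  x^k = (0.0, 5.0), subgradient = b - a^T x = -18.0
  y^{k+1} = 2.4 + 0.2*-18.0 = -1.2
Dual objective at y_2 = -1.2: reduced costs (22.2, 17.2), box minimizer x = (0.0, 0.0)
g(y_2) = b*y + (c1 - a1*y)*x1 + (c2 - a2*y)*x2 = 12*(-1.2) + 22.2*0.0 + 17.2*0.0 = -14.4 + 0.0 + 0.0 = -14.4


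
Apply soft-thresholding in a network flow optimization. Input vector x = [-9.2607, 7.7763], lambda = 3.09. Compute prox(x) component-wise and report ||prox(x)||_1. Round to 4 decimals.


Soft-thresholding with lambda = 3.09:
prox(-9.2607) = sign(-9.2607)*max(|-9.2607| - 3.09, 0) = -6.1707
prox(7.7763) = sign(7.7763)*max(|7.7763| - 3.09, 0) = 4.6863
prox(x) = [-6.1707, 4.6863]
||prox(x)||_1 = 6.1707 + 4.6863 = 10.857


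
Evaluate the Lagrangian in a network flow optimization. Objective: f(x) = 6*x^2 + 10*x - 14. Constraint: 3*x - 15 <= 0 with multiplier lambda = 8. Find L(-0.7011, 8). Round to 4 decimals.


Step 1: Evaluate f(x).
f(-0.7011) = 6*(-0.7011)^2 + 10*(-0.7011) - 14 = -18.0618
Step 2: Evaluate g(x).
g(-0.7011) = 3*-0.7011 - 15 = -17.1033
Step 3: Compute Lagrangian.
L = -18.0618 + 8*-17.1033 = -154.8882


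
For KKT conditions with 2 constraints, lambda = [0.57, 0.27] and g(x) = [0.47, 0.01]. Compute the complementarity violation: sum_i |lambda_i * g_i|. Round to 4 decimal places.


KKT complementary slackness check:
lambda_1 * g_1 = 0.57 * 0.47 = 0.2679
lambda_2 * g_2 = 0.27 * 0.01 = 0.0027
Total violation = 0.2679 + 0.0027 = 0.2706


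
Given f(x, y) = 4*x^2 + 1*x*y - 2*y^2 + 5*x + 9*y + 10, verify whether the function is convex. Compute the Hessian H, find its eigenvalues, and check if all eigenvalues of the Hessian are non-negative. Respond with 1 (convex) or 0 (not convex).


The Hessian of f(x,y) = 4*x^2 + 1*x*y - 2*y^2 + 5*x + 9*y + 10 is:
H = [[8, 1], [1, -4]]
Trace = 8 - 4 = 4
Determinant = 8*-4 - (1)^2 = -33
Discriminant = (4)^2 - 4*-33 = 148.0
Eigenvalues: lambda_1 = -4.0828, lambda_2 = 8.0828
The function is not convex.

0


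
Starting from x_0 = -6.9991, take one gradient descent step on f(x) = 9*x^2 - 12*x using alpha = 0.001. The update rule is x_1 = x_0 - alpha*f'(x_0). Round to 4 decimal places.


We compute the gradient at x_0 and apply the update.
f'(x) = 18*x - 12
f'(-6.9991) = 18*-6.9991 - 12 = -137.9838
x_1 = -6.9991 - 0.001*-137.9838 = -6.8611


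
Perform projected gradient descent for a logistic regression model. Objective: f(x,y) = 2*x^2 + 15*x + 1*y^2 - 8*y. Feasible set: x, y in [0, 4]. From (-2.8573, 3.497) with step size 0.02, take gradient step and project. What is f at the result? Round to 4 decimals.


Step 1: Compute gradient at (-2.8573, 3.497).
grad_x = 2*2*-2.8573 + 15 = 3.5708
grad_y = 2*1*3.497 - 8 = -1.006
Step 2: Gradient step.
x_raw = -2.8573 - 0.02*3.5708 = -2.9287
y_raw = 3.497 - 0.02*-1.006 = 3.5171
Step 3: Project onto [0, 4].
x_proj = clip(-2.9287) = 0.0
y_proj = clip(3.5171) = 3.5171
Step 4: Evaluate f.
f(0.0, 3.5171) = -15.7668


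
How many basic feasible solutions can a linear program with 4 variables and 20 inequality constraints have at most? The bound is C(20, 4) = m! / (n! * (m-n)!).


Each vertex corresponds to some choice of n active constraints out of m, so the number of vertices is at most C(m, n) = m! / (n!(m-n)!).
m = 20, n = 4
Numerator: 20 * 19 * 18 * 17
Denominator: 4! = 24
C(20, 4) = 4845


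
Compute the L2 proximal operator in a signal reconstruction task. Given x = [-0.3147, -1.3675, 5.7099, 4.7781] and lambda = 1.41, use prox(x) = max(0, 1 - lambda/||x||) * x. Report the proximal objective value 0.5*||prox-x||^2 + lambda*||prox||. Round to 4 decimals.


Step 1: Compute ||x||.
||x|| = 7.5764
Step 2: Compute scaling factor.
scale = max(0, 1 - 1.41/7.5764) = 0.8139
Step 3: prox(x) = [-0.2561, -1.113, 4.6473, 3.8889]
||prox(x)|| = 6.1664
Step 4: Proximal objective.
0.5*||prox-x||^2 = 0.9941
lambda*||prox|| = 8.6946
Total = 9.6887


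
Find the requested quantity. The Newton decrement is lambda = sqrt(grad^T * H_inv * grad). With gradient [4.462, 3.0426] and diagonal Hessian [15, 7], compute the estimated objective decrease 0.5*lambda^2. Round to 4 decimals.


Step 1: H is diagonal, so H^(-1) * g = [0.2975, 0.4347].
Step 2: g^T H^(-1) g = sum_i g_i^2 / H_ii
  = (4.462)^2/15 + (3.0426)^2/7
  = 1.3273 + 1.3225 = 2.6498
Step 3: Objective decrease = 0.5 * g^T H^(-1) g = 1.3249


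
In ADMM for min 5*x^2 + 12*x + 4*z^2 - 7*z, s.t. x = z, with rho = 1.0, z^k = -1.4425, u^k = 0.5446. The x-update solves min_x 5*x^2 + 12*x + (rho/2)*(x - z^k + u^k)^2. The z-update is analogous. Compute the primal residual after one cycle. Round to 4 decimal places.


ADMM iteration with rho = 1.0, z^k = -1.4425, u^k = 0.5446
Step 1: x-update.
Minimize 5*x^2 + 12*x + (1.0/2)*(x + 1.4425 + 0.5446)^2
FOC: (2*5 + 1.0)*x = -12 + 1.0*(-1.4425 - 0.5446)
x^{k+1} = -1.2716
Step 2: z-update.
Minimize 4*z^2 - 7*z + (1.0/2)*(-1.2716 - z + 0.5446)^2
FOC: (2*4 + 1.0)*z = 7 + 1.0*(-1.2716 + 0.5446)
z^{k+1} = 0.697
Step 3: u-update.
u^{k+1} = 0.5446 - 1.2716 - 0.697 = -1.424
Step 4: Primal residual = |-1.2716 - 0.697| = 1.9686


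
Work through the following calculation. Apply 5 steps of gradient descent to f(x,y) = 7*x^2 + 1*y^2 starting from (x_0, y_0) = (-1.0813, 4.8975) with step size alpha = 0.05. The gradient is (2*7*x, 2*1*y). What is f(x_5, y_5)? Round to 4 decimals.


Gradient descent on f(x,y) = 7*x^2 + 1*y^2.
Starting point: (-1.0813, 4.8975), alpha = 0.05
Step 1: grad_x = 2*7*-1.0813 = -15.1382, grad_y = 2*1*4.8975 = 9.795
  x_1 = -1.0813 - 0.05*-15.1382 = -0.3244
  y_1 = 4.8975 - 0.05*9.795 = 4.4078
Step 2: grad_x = 2*7*-0.3244 = -4.5415, grad_y = 2*1*4.4078 = 8.8155
  x_2 = -0.3244 - 0.05*-4.5415 = -0.0973
  y_2 = 4.4078 - 0.05*8.8155 = 3.967
Step 3: grad_x = 2*7*-0.0973 = -1.3624, grad_y = 2*1*3.967 = 7.934
  x_3 = -0.0973 - 0.05*-1.3624 = -0.0292
  y_3 = 3.967 - 0.05*7.934 = 3.5703
Step 4: grad_x = 2*7*-0.0292 = -0.4087, grad_y = 2*1*3.5703 = 7.1406
  x_4 = -0.0292 - 0.05*-0.4087 = -0.0088
  y_4 = 3.5703 - 0.05*7.1406 = 3.2132
Step 5: grad_x = 2*7*-0.0088 = -0.1226, grad_y = 2*1*3.2132 = 6.4265
  x_5 = -0.0088 - 0.05*-0.1226 = -0.0026
  y_5 = 3.2132 - 0.05*6.4265 = 2.8919
f(-0.0026, 2.8919) = 7*(-0.0026)^2 + 1*2.8919^2 = 8.3633


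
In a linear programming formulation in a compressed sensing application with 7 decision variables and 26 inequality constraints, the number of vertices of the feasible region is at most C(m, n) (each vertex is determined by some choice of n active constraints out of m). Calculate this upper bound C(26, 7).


Each vertex corresponds to some choice of n active constraints out of m, so the number of vertices is at most C(m, n) = m! / (n!(m-n)!).
m = 26, n = 7
Numerator: 26 * 25 * 24 * 23 * 22 * 21 * 20
Denominator: 7! = 5040
C(26, 7) = 657800


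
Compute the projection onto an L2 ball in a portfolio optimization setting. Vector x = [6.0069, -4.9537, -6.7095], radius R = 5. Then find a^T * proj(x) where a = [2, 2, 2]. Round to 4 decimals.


Step 1: Compute ||x|| (intermediates to 6 decimals).
||x|| = sqrt(6.0069^2 + (-4.9537)^2 + (-6.7095)^2) = 10.278102
Step 2: Project.
Since ||x|| > R, scale = R/||x|| = 5/10.278102 = 0.486471, proj(x) = scale * x
proj(x) = [2.922183, -2.409831, -3.263977]
Step 3: Dot product.
a^T * proj(x) = 2*2.922183 + 2*(-2.409831) + 2*(-3.263977) = -5.5033


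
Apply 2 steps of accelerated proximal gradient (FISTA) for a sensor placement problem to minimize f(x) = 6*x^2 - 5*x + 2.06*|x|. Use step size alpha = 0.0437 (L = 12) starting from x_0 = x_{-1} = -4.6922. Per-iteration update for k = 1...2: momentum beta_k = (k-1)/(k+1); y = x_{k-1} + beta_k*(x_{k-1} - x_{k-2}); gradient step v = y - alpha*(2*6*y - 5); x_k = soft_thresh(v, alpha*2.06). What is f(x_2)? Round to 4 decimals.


FISTA on f(x) = 6*x^2 - 5*x + 2.06*|x|
L = 12, alpha = 0.0437
Iteration 1: beta = 0.0, y = -4.6922 + 0.0*(-4.6922 + 4.6922) = -4.6922
  grad(y) = -61.3064, v = y - alpha*grad = -2.0131
  prox(v) = soft_thresh(-2.0131, 0.09) = -1.9231
Iteration 2: beta = 0.3333, y = -1.9231 + 0.3333*(-1.9231 + 4.6922) = -1.0001
  grad(y) = -17.0006, v = y - alpha*grad = -0.2571
  prox(v) = soft_thresh(-0.2571, 0.09) = -0.1671
f(x_2) = 6*(-0.1671)^2 - 5*(-0.1671) + 2.06*|-0.1671| = 1.3473


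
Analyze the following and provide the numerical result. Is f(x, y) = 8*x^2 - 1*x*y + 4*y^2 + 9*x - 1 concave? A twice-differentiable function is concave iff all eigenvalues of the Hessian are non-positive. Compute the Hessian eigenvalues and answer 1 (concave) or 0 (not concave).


The Hessian of f(x,y) = 8*x^2 - 1*x*y + 4*y^2 + 9*x - 1 is:
H = [[16, -1], [-1, 8]]
Trace = 16 + 8 = 24
Determinant = 16*8 - (-1)^2 = 127
Discriminant = (24)^2 - 4*127 = 68.0
Eigenvalues: lambda_1 = 7.8769, lambda_2 = 16.1231
The function is not concave.

0


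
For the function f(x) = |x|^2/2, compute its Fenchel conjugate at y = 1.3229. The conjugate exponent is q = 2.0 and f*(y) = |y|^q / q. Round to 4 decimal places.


The conjugate exponent q satisfies 1/p + 1/q = 1.
p = 2, so q = 2/(2 - 1) = 2.0
|y|^q = 1.3229^2.0 = 1.7501
f*(1.3229) = 1.7501 / 2.0 = 0.875


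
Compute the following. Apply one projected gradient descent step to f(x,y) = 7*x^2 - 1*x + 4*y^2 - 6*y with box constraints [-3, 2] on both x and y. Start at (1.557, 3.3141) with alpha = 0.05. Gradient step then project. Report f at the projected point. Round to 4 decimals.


Step 1: Compute gradient at (1.557, 3.3141).
grad_x = 2*7*1.557 - 1 = 20.798
grad_y = 2*4*3.3141 - 6 = 20.5128
Step 2: Gradient step.
x_raw = 1.557 - 0.05*20.798 = 0.5171
y_raw = 3.3141 - 0.05*20.5128 = 2.2885
Step 3: Project onto [-3, 2].
x_proj = clip(0.5171) = 0.5171
y_proj = clip(2.2885) = 2.0
Step 4: Evaluate f.
f(0.5171, 2.0) = 5.3546


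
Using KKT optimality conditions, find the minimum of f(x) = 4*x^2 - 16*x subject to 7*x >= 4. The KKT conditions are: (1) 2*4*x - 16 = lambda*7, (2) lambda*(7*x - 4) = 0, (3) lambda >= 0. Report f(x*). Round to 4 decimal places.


Step 1: Try lambda = 0 (constraint inactive).
Stationarity: 2*4*x - 16 = 0
x* = 16/(2*4) = 2.0
Check constraint: 7*2.0 = 14.0 >= 4 -- satisfied.
Step 2: Compute optimal value.
f(x*) = 4*2.0^2 - 16*2.0 = -16.0


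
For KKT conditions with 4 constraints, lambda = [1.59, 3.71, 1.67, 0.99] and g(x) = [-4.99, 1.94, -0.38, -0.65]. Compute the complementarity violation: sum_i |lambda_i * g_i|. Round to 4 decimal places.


KKT complementary slackness check:
lambda_1 * g_1 = 1.59 * -4.99 = -7.9341
lambda_2 * g_2 = 3.71 * 1.94 = 7.1974
lambda_3 * g_3 = 1.67 * -0.38 = -0.6346
lambda_4 * g_4 = 0.99 * -0.65 = -0.6435
Total violation = 7.9341 + 7.1974 + 0.6346 + 0.6435 = 16.4096


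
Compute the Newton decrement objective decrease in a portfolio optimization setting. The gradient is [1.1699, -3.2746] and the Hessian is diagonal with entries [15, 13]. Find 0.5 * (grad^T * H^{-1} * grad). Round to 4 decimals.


Step 1: H is diagonal, so H^(-1) * g = [0.078, -0.2519].
Step 2: g^T H^(-1) g = sum_i g_i^2 / H_ii
  = (1.1699)^2/15 + (-3.2746)^2/13
  = 0.0912 + 0.8248 = 0.9161
Step 3: Objective decrease = 0.5 * g^T H^(-1) g = 0.458


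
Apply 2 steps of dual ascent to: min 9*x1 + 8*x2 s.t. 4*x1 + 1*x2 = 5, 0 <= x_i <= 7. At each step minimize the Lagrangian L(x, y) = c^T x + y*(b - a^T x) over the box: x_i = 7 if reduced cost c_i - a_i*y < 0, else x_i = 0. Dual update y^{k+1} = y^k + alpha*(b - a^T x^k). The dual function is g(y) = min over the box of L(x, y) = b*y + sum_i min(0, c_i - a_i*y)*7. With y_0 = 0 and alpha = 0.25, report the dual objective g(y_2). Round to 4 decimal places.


Dual ascent for LP: min 9*x1 + 8*x2, 4*x1 + 1*x2 = 5, 0 <= x_i <= 7
Step 1: y^k = 0.0, reduced costs: (9.0, 8.0)
  x^k = (0.0, 0.0), subgradient = b - a^T x = 5.0
  y^{k+1} = 0.0 + 0.25*5.0 = 1.25
Step 2: y^k = 1.25, reduced costs: (4.0, 6.75)
  x^k = (0.0, 0.0), subgradient = b - a^T x = 5.0
  y^{k+1} = 1.25 + 0.25*5.0 = 2.5
Dual objective at y_2 = 2.5: reduced costs (-1.0, 5.5), box minimizer x = (7.0, 0.0)
g(y_2) = b*y + (c1 - a1*y)*x1 + (c2 - a2*y)*x2 = 5*2.5 + (-1.0)*7.0 + 5.5*0.0 = 12.5 - 7.0 + 0.0 = 5.5


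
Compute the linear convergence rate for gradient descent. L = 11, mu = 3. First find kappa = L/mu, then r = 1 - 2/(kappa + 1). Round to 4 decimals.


Step 1: Compute the condition number.
kappa = L/mu = 11/3 = 3.6667
Step 2: Compute the convergence rate.
r = 1 - 2/(kappa + 1) = 1 - 2*mu/(L + mu) = (L - mu)/(L + mu) = 8/14 = 0.5714


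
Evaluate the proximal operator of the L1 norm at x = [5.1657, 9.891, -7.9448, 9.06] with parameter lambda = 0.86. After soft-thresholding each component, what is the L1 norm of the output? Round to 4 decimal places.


Soft-thresholding with lambda = 0.86:
prox(5.1657) = sign(5.1657)*max(|5.1657| - 0.86, 0) = 4.3057
prox(9.891) = sign(9.891)*max(|9.891| - 0.86, 0) = 9.031
prox(-7.9448) = sign(-7.9448)*max(|-7.9448| - 0.86, 0) = -7.0848
prox(9.06) = sign(9.06)*max(|9.06| - 0.86, 0) = 8.2
prox(x) = [4.3057, 9.031, -7.0848, 8.2]
||prox(x)||_1 = 4.3057 + 9.031 + 7.0848 + 8.2 = 28.6215


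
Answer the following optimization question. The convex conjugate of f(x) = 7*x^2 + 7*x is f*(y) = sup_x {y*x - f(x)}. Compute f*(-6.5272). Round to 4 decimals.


f*(y) = sup_x {y*x - a*x^2 - b*x} = sup_x {(y-b)*x - a*x^2}
FOC: (y - b) - 2a*x = 0 => x* = (y - b)/(2a)
x* = (-6.5272 - 7)/(2*7) = -0.9662
f*(-6.5272) = (y-b)^2/(4a) = (-6.5272 - 7)^2/(4*7)
= 182.9851/28 = 6.5352


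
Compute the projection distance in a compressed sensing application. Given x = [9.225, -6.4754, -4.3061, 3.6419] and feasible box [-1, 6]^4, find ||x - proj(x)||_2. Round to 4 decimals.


Project each component onto [-1, 6].
clip(9.225) = 6.0, clip(-6.4754) = -1.0, clip(-4.3061) = -1.0, clip(3.6419) = 3.6419
Projection = [6.0, -1.0, -1.0, 3.6419]
Squared diffs: [10.4006, 29.98, 10.9303, 0.0]
Distance = sqrt(51.3109) = 7.1632


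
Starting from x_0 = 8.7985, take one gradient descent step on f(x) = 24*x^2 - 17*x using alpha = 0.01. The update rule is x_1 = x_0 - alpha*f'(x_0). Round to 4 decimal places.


We compute the gradient at x_0 and apply the update.
f'(x) = 48*x - 17
f'(8.7985) = 48*8.7985 - 17 = 405.328
x_1 = 8.7985 - 0.01*405.328 = 4.7452


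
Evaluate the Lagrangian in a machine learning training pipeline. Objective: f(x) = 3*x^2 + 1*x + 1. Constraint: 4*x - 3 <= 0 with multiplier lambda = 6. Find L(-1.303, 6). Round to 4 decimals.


Step 1: Evaluate f(x).
f(-1.303) = 3*(-1.303)^2 + 1*(-1.303) + 1 = 4.7904
Step 2: Evaluate g(x).
g(-1.303) = 4*-1.303 - 3 = -8.212
Step 3: Compute Lagrangian.
L = 4.7904 + 6*-8.212 = -44.4816


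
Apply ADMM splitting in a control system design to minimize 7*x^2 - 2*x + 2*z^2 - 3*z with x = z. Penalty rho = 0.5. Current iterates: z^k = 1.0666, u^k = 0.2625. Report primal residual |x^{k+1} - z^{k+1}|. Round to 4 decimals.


ADMM iteration with rho = 0.5, z^k = 1.0666, u^k = 0.2625
Step 1: x-update.
Minimize 7*x^2 - 2*x + (0.5/2)*(x - 1.0666 + 0.2625)^2
FOC: (2*7 + 0.5)*x = 2 + 0.5*(1.0666 - 0.2625)
x^{k+1} = 0.1657
Step 2: z-update.
Minimize 2*z^2 - 3*z + (0.5/2)*(0.1657 - z + 0.2625)^2
FOC: (2*2 + 0.5)*z = 3 + 0.5*(0.1657 + 0.2625)
z^{k+1} = 0.7142
Step 3: u-update.
u^{k+1} = 0.2625 + 0.1657 - 0.7142 = -0.2861
Step 4: Primal residual = |0.1657 - 0.7142| = 0.5486


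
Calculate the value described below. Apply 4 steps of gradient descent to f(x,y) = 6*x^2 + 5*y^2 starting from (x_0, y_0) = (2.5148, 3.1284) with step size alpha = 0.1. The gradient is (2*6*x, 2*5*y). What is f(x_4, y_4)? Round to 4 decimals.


Gradient descent on f(x,y) = 6*x^2 + 5*y^2.
Starting point: (2.5148, 3.1284), alpha = 0.1
Step 1: grad_x = 2*6*2.5148 = 30.1776, grad_y = 2*5*3.1284 = 31.284
  x_1 = 2.5148 - 0.1*30.1776 = -0.503
  y_1 = 3.1284 - 0.1*31.284 = 0.0
Step 2: grad_x = 2*6*-0.503 = -6.0355, grad_y = 2*5*0.0 = 0.0
  x_2 = -0.503 - 0.1*-6.0355 = 0.1006
  y_2 = 0.0 - 0.1*0.0 = 0.0
Step 3: grad_x = 2*6*0.1006 = 1.2071, grad_y = 2*5*0.0 = 0.0
  x_3 = 0.1006 - 0.1*1.2071 = -0.0201
  y_3 = 0.0 - 0.1*0.0 = 0.0
Step 4: grad_x = 2*6*-0.0201 = -0.2414, grad_y = 2*5*0.0 = 0.0
  x_4 = -0.0201 - 0.1*-0.2414 = 0.004
  y_4 = 0.0 - 0.1*0.0 = 0.0
f(0.004, 0.0) = 6*0.004^2 + 5*0.0^2 = 0.0001


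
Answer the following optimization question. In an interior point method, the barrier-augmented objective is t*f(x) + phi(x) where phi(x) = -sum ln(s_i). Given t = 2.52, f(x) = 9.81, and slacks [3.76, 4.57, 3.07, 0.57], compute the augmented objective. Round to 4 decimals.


Step 1: Compute log-barrier.
ln values: [1.3244, 1.5195, 1.1217, -0.5621]
phi = -(1.3244 + 1.5195 + 1.1217 - 0.5621) = -3.4035
Step 2: Compute augmented objective.
t*f(x) = 2.52*9.81 = 24.7212
Total = 24.7212 - 3.4035 = 21.3177


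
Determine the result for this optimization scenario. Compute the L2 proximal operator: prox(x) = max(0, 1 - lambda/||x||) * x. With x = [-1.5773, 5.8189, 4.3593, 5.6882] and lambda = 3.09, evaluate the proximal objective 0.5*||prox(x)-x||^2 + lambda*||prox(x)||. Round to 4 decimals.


Step 1: Compute ||x||.
||x|| = 9.3652
Step 2: Compute scaling factor.
scale = max(0, 1 - 3.09/9.3652) = 0.6701
Step 3: prox(x) = [-1.0569, 3.899, 2.921, 3.8114]
||prox(x)|| = 6.2752
Step 4: Proximal objective.
0.5*||prox-x||^2 = 4.7741
lambda*||prox|| = 19.3904
Total = 24.1644


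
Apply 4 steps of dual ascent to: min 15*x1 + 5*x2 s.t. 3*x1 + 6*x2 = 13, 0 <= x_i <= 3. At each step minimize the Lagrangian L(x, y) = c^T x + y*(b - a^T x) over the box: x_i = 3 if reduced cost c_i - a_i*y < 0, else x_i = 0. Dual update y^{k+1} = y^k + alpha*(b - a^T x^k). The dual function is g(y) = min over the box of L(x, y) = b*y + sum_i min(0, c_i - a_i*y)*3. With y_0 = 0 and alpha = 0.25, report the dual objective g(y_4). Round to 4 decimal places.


Dual ascent for LP: min 15*x1 + 5*x2, 3*x1 + 6*x2 = 13, 0 <= x_i <= 3
Step 1: y^k = 0.0, reduced costs: (15.0, 5.0)
  x^k = (0.0, 0.0), subgradient = b - a^T x = 13.0
  y^{k+1} = 0.0 + 0.25*13.0 = 3.25
Step 2: y^k = 3.25, reduced costs: (5.25, -14.5)
  x^k = (0.0, 3.0), subgradient = b - a^T x = -5.0
  y^{k+1} = 3.25 + 0.25*-5.0 = 2.0
Step 3: y^k = 2.0, reduced costs: (9.0, -7.0)
  x^k = (0.0, 3.0), subgradient = b - a^T x = -5.0
  y^{k+1} = 2.0 + 0.25*-5.0 = 0.75
Step 4: y^k = 0.75, reduced costs: (12.75, 0.5)
  x^k = (0.0, 0.0), subgradient = b - a^T x = 13.0
  y^{k+1} = 0.75 + 0.25*13.0 = 4.0
Dual objective at y_4 = 4.0: reduced costs (3.0, -19.0), box minimizer x = (0.0, 3.0)
g(y_4) = b*y + (c1 - a1*y)*x1 + (c2 - a2*y)*x2 = 13*4.0 + 3.0*0.0 + (-19.0)*3.0 = 52.0 + 0.0 - 57.0 = -5.0


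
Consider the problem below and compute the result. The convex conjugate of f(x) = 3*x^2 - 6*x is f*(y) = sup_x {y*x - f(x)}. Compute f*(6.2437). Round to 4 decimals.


f*(y) = sup_x {y*x - a*x^2 - b*x} = sup_x {(y-b)*x - a*x^2}
FOC: (y - b) - 2a*x = 0 => x* = (y - b)/(2a)
x* = (6.2437 + 6)/(2*3) = 2.0406
f*(6.2437) = (y-b)^2/(4a) = (6.2437 + 6)^2/(4*3)
= 149.9082/12 = 12.4923


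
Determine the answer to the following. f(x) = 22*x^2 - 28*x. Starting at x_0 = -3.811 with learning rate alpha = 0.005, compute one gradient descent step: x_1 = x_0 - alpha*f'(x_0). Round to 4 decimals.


We compute the gradient at x_0 and apply the update.
f'(x) = 44*x - 28
f'(-3.811) = 44*-3.811 - 28 = -195.684
x_1 = -3.811 - 0.005*-195.684 = -2.8326


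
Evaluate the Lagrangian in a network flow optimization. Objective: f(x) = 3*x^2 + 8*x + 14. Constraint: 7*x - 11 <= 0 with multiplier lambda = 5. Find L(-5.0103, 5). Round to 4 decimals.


Step 1: Evaluate f(x).
f(-5.0103) = 3*(-5.0103)^2 + 8*(-5.0103) + 14 = 49.2269
Step 2: Evaluate g(x).
g(-5.0103) = 7*-5.0103 - 11 = -46.0721
Step 3: Compute Lagrangian.
L = 49.2269 + 5*-46.0721 = -181.1336


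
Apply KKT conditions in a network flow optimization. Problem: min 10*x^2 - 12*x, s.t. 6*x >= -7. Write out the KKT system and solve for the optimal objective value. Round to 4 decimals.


Step 1: Try lambda = 0 (constraint inactive).
Stationarity: 2*10*x - 12 = 0
x* = 12/(2*10) = 0.6
Check constraint: 6*0.6 = 3.6 >= -7 -- satisfied.
Step 2: Compute optimal value.
f(x*) = 10*0.6^2 - 12*0.6 = -3.6


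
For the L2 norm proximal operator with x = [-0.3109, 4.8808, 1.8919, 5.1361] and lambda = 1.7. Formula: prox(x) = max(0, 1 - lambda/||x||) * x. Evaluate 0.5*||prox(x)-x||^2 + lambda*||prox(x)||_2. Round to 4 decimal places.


Step 1: Compute ||x||.
||x|| = 7.3401
Step 2: Compute scaling factor.
scale = max(0, 1 - 1.7/7.3401) = 0.7684
Step 3: prox(x) = [-0.2389, 3.7504, 1.4537, 3.9466]
||prox(x)|| = 5.6401
Step 4: Proximal objective.
0.5*||prox-x||^2 = 1.445
lambda*||prox|| = 9.5882
Total = 11.0332


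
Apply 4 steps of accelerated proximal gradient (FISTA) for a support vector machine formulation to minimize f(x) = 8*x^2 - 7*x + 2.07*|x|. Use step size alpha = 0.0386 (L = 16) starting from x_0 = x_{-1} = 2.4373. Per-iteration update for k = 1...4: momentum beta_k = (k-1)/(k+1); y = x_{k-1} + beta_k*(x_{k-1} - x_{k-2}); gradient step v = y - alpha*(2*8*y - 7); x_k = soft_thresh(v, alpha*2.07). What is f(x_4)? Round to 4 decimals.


FISTA on f(x) = 8*x^2 - 7*x + 2.07*|x|
L = 16, alpha = 0.0386
Iteration 1: beta = 0.0, y = 2.4373 + 0.0*(2.4373 - 2.4373) = 2.4373
  grad(y) = 31.9968, v = y - alpha*grad = 1.2022
  prox(v) = soft_thresh(1.2022, 0.0799) = 1.1223
Iteration 2: beta = 0.3333, y = 1.1223 + 0.3333*(1.1223 - 2.4373) = 0.684
  grad(y) = 3.9439, v = y - alpha*grad = 0.5318
  prox(v) = soft_thresh(0.5318, 0.0799) = 0.4519
Iteration 3: beta = 0.5, y = 0.4519 + 0.5*(0.4519 - 1.1223) = 0.1166
  grad(y) = -5.134, v = y - alpha*grad = 0.3148
  prox(v) = soft_thresh(0.3148, 0.0799) = 0.2349
Iteration 4: beta = 0.6, y = 0.2349 + 0.6*(0.2349 - 0.4519) = 0.1047
  grad(y) = -5.3245, v = y - alpha*grad = 0.3102
  prox(v) = soft_thresh(0.3102, 0.0799) = 0.2303
f(x_4) = 8*0.2303^2 - 7*0.2303 + 2.07*|0.2303| = -0.7111


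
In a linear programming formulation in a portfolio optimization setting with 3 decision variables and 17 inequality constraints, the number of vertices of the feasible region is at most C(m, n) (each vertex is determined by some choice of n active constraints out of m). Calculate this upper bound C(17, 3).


Each vertex corresponds to some choice of n active constraints out of m, so the number of vertices is at most C(m, n) = m! / (n!(m-n)!).
m = 17, n = 3
Numerator: 17 * 16 * 15
Denominator: 3! = 6
C(17, 3) = 680


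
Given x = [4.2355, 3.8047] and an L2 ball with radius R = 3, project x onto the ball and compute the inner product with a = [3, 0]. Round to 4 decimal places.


Step 1: Compute ||x|| (intermediates to 6 decimals).
||x|| = sqrt(4.2355^2 + 3.8047^2) = 5.693435
Step 2: Project.
Since ||x|| > R, scale = R/||x|| = 3/5.693435 = 0.526923, proj(x) = scale * x
proj(x) = [2.231782, 2.004784]
Step 3: Dot product.
a^T * proj(x) = 3*2.231782 + 0*2.004784 = 6.6953


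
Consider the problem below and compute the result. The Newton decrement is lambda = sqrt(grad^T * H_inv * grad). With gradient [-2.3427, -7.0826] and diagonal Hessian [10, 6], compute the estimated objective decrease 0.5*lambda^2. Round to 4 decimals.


Step 1: H is diagonal, so H^(-1) * g = [-0.2343, -1.1804].
Step 2: g^T H^(-1) g = sum_i g_i^2 / H_ii
  = (-2.3427)^2/10 + (-7.0826)^2/6
  = 0.5488 + 8.3605 = 8.9094
Step 3: Objective decrease = 0.5 * g^T H^(-1) g = 4.4547


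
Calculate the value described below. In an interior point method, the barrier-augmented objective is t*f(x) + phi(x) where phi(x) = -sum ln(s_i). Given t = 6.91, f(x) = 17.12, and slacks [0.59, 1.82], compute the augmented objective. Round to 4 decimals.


Step 1: Compute log-barrier.
ln values: [-0.5276, 0.5988]
phi = -(-0.5276 + 0.5988) = -0.0712
Step 2: Compute augmented objective.
t*f(x) = 6.91*17.12 = 118.2992
Total = 118.2992 - 0.0712 = 118.228


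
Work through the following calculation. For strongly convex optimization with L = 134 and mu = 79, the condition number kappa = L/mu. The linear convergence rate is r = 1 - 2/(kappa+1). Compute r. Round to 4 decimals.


Step 1: Compute the condition number.
kappa = L/mu = 134/79 = 1.6962
Step 2: Compute the convergence rate.
r = 1 - 2/(kappa + 1) = 1 - 2*mu/(L + mu) = (L - mu)/(L + mu) = 55/213 = 0.2582


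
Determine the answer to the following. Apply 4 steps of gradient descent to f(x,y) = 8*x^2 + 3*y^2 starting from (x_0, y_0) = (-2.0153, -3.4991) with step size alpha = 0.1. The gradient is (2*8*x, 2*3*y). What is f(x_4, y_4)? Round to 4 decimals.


Gradient descent on f(x,y) = 8*x^2 + 3*y^2.
Starting point: (-2.0153, -3.4991), alpha = 0.1
Step 1: grad_x = 2*8*-2.0153 = -32.2448, grad_y = 2*3*-3.4991 = -20.9946
  x_1 = -2.0153 - 0.1*-32.2448 = 1.2092
  y_1 = -3.4991 - 0.1*-20.9946 = -1.3996
Step 2: grad_x = 2*8*1.2092 = 19.3469, grad_y = 2*3*-1.3996 = -8.3978
  x_2 = 1.2092 - 0.1*19.3469 = -0.7255
  y_2 = -1.3996 - 0.1*-8.3978 = -0.5599
Step 3: grad_x = 2*8*-0.7255 = -11.6081, grad_y = 2*3*-0.5599 = -3.3591
  x_3 = -0.7255 - 0.1*-11.6081 = 0.4353
  y_3 = -0.5599 - 0.1*-3.3591 = -0.2239
Step 4: grad_x = 2*8*0.4353 = 6.9649, grad_y = 2*3*-0.2239 = -1.3437
  x_4 = 0.4353 - 0.1*6.9649 = -0.2612
  y_4 = -0.2239 - 0.1*-1.3437 = -0.0896
f(-0.2612, -0.0896) = 8*(-0.2612)^2 + 3*(-0.0896)^2 = 0.5698


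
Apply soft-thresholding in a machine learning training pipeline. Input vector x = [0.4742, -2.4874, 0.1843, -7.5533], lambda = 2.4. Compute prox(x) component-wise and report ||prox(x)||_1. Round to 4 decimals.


Soft-thresholding with lambda = 2.4:
prox(0.4742) = sign(0.4742)*max(|0.4742| - 2.4, 0) = 0.0
prox(-2.4874) = sign(-2.4874)*max(|-2.4874| - 2.4, 0) = -0.0874
prox(0.1843) = sign(0.1843)*max(|0.1843| - 2.4, 0) = 0.0
prox(-7.5533) = sign(-7.5533)*max(|-7.5533| - 2.4, 0) = -5.1533
prox(x) = [0.0, -0.0874, 0.0, -5.1533]
||prox(x)||_1 = 0.0 + 0.0874 + 0.0 + 5.1533 = 5.2407


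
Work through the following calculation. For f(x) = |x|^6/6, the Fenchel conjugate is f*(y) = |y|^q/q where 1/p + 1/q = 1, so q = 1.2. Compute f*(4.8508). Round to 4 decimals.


The conjugate exponent q satisfies 1/p + 1/q = 1.
p = 6, so q = 6/(6 - 1) = 1.2
|y|^q = 4.8508^1.2 = 6.6524
f*(4.8508) = 6.6524 / 1.2 = 5.5436


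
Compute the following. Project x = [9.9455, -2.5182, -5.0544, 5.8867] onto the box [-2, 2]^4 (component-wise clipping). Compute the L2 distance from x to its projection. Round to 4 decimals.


Project each component onto [-2, 2].
clip(9.9455) = 2.0, clip(-2.5182) = -2.0, clip(-5.0544) = -2.0, clip(5.8867) = 2.0
Projection = [2.0, -2.0, -2.0, 2.0]
Squared diffs: [63.131, 0.2685, 9.3294, 15.1064]
Distance = sqrt(87.8353) = 9.372


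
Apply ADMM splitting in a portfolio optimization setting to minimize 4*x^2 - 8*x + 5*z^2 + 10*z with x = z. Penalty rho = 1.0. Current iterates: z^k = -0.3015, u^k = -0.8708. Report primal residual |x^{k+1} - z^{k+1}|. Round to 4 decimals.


ADMM iteration with rho = 1.0, z^k = -0.3015, u^k = -0.8708
Step 1: x-update.
Minimize 4*x^2 - 8*x + (1.0/2)*(x + 0.3015 - 0.8708)^2
FOC: (2*4 + 1.0)*x = 8 + 1.0*(-0.3015 + 0.8708)
x^{k+1} = 0.9521
Step 2: z-update.
Minimize 5*z^2 + 10*z + (1.0/2)*(0.9521 - z - 0.8708)^2
FOC: (2*5 + 1.0)*z = -10 + 1.0*(0.9521 - 0.8708)
z^{k+1} = -0.9017
Step 3: u-update.
u^{k+1} = -0.8708 + 0.9521 + 0.9017 = 0.983
Step 4: Primal residual = |0.9521 + 0.9017| = 1.8538


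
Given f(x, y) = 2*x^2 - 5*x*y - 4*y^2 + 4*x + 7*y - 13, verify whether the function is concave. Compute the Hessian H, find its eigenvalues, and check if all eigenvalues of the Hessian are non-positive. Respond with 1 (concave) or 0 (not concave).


The Hessian of f(x,y) = 2*x^2 - 5*x*y - 4*y^2 + 4*x + 7*y - 13 is:
H = [[4, -5], [-5, -8]]
Trace = 4 - 8 = -4
Determinant = 4*-8 - (-5)^2 = -57
Discriminant = (-4)^2 - 4*-57 = 244.0
Eigenvalues: lambda_1 = -9.8102, lambda_2 = 5.8102
The function is not concave.

0


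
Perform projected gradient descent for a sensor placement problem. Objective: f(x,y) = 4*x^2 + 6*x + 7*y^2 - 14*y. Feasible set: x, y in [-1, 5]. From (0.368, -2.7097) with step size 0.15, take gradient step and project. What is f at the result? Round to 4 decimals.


Step 1: Compute gradient at (0.368, -2.7097).
grad_x = 2*4*0.368 + 6 = 8.944
grad_y = 2*7*-2.7097 - 14 = -51.9358
Step 2: Gradient step.
x_raw = 0.368 - 0.15*8.944 = -0.9736
y_raw = -2.7097 - 0.15*-51.9358 = 5.0807
Step 3: Project onto [-1, 5].
x_proj = clip(-0.9736) = -0.9736
y_proj = clip(5.0807) = 5.0
Step 4: Evaluate f.
f(-0.9736, 5.0) = 102.95


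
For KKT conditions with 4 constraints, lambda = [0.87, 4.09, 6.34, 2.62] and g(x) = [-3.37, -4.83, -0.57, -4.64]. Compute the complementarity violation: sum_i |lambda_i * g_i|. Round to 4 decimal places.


KKT complementary slackness check:
lambda_1 * g_1 = 0.87 * -3.37 = -2.9319
lambda_2 * g_2 = 4.09 * -4.83 = -19.7547
lambda_3 * g_3 = 6.34 * -0.57 = -3.6138
lambda_4 * g_4 = 2.62 * -4.64 = -12.1568
Total violation = 2.9319 + 19.7547 + 3.6138 + 12.1568 = 38.4572


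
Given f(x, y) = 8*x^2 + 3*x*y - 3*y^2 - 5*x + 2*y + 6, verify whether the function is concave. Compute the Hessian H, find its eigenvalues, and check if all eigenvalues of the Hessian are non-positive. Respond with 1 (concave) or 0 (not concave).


The Hessian of f(x,y) = 8*x^2 + 3*x*y - 3*y^2 - 5*x + 2*y + 6 is:
H = [[16, 3], [3, -6]]
Trace = 16 - 6 = 10
Determinant = 16*-6 - (3)^2 = -105
Discriminant = (10)^2 - 4*-105 = 520.0
Eigenvalues: lambda_1 = -6.4018, lambda_2 = 16.4018
The function is not concave.

0


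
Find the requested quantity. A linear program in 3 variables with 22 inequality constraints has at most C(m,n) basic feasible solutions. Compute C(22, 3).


Each vertex corresponds to some choice of n active constraints out of m, so the number of vertices is at most C(m, n) = m! / (n!(m-n)!).
m = 22, n = 3
Numerator: 22 * 21 * 20
Denominator: 3! = 6
C(22, 3) = 1540


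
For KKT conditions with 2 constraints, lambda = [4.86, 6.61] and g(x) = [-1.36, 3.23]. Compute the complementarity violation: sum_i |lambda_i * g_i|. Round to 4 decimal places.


KKT complementary slackness check:
lambda_1 * g_1 = 4.86 * -1.36 = -6.6096
lambda_2 * g_2 = 6.61 * 3.23 = 21.3503
Total violation = 6.6096 + 21.3503 = 27.9599


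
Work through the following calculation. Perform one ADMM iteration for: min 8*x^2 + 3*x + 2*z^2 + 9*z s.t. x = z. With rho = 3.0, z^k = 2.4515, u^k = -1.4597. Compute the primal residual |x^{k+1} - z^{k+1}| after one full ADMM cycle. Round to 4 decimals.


ADMM iteration with rho = 3.0, z^k = 2.4515, u^k = -1.4597
Step 1: x-update.
Minimize 8*x^2 + 3*x + (3.0/2)*(x - 2.4515 - 1.4597)^2
FOC: (2*8 + 3.0)*x = -3 + 3.0*(2.4515 + 1.4597)
x^{k+1} = 0.4597
Step 2: z-update.
Minimize 2*z^2 + 9*z + (3.0/2)*(0.4597 - z - 1.4597)^2
FOC: (2*2 + 3.0)*z = -9 + 3.0*(0.4597 - 1.4597)
z^{k+1} = -1.7143
Step 3: u-update.
u^{k+1} = -1.4597 + 0.4597 + 1.7143 = 0.7143
Step 4: Primal residual = |0.4597 + 1.7143| = 2.174


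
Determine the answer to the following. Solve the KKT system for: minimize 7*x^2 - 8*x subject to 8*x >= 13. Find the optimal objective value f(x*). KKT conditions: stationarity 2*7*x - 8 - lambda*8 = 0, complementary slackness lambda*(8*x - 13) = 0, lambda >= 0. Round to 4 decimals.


Step 1: Try lambda = 0 (constraint inactive).
x_unc = 8/(2*7) = 0.5714
Check: 8*0.5714 = 4.5712 < 13 -- violated!
Step 2: Constraint must be active: 8*x = 13
x* = 13/8 = 1.625
lambda = (2*7*1.625 - 8)/8 = 1.8438
Step 3: Compute optimal value.
f(x*) = 7*1.625^2 - 8*1.625 = 5.4844


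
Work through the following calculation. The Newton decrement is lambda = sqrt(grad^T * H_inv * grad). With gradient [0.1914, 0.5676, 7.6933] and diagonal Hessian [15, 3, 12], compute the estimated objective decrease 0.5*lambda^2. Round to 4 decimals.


Step 1: H is diagonal, so H^(-1) * g = [0.0128, 0.1892, 0.6411].
Step 2: g^T H^(-1) g = sum_i g_i^2 / H_ii
  = (0.1914)^2/15 + (0.5676)^2/3 + (7.6933)^2/12
  = 0.0024 + 0.1074 + 4.9322 = 5.0421
Step 3: Objective decrease = 0.5 * g^T H^(-1) g = 2.521


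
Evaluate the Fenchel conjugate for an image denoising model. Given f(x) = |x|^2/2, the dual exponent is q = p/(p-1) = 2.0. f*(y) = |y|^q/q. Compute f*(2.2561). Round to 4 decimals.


The conjugate exponent q satisfies 1/p + 1/q = 1.
p = 2, so q = 2/(2 - 1) = 2.0
|y|^q = 2.2561^2.0 = 5.09
f*(2.2561) = 5.09 / 2.0 = 2.545


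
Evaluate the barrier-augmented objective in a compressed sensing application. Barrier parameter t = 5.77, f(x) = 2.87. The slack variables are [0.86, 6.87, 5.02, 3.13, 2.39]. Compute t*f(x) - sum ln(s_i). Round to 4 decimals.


Step 1: Compute log-barrier.
ln values: [-0.1508, 1.9272, 1.6134, 1.141, 0.8713]
phi = -(-0.1508 + 1.9272 + 1.6134 + 1.141 + 0.8713) = -5.4021
Step 2: Compute augmented objective.
t*f(x) = 5.77*2.87 = 16.5599
Total = 16.5599 - 5.4021 = 11.1578


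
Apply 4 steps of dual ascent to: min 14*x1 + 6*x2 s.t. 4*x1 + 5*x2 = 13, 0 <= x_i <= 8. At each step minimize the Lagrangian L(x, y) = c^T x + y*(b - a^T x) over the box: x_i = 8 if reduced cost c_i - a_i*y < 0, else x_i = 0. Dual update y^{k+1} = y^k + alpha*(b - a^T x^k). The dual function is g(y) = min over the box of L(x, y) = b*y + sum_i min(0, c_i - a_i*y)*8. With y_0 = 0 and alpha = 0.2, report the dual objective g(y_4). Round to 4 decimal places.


Dual ascent for LP: min 14*x1 + 6*x2, 4*x1 + 5*x2 = 13, 0 <= x_i <= 8
Step 1: y^k = 0.0, reduced costs: (14.0, 6.0)
  x^k = (0.0, 0.0), subgradient = b - a^T x = 13.0
  y^{k+1} = 0.0 + 0.2*13.0 = 2.6
Step 2: y^k = 2.6, reduced costs: (3.6, -7.0)
  x^k = (0.0, 8.0), subgradient = b - a^T x = -27.0
  y^{k+1} = 2.6 + 0.2*-27.0 = -2.8
Step 3: y^k = -2.8, reduced costs: (25.2, 20.0)
  x^k = (0.0, 0.0), subgradient = b - a^T x = 13.0
  y^{k+1} = -2.8 + 0.2*13.0 = -0.2
Step 4: y^k = -0.2, reduced costs: (14.8, 7.0)
  x^k = (0.0, 0.0), subgradient = b - a^T x = 13.0
  y^{k+1} = -0.2 + 0.2*13.0 = 2.4
Dual objective at y_4 = 2.4: reduced costs (4.4, -6.0), box minimizer x = (0.0, 8.0)
g(y_4) = b*y + (c1 - a1*y)*x1 + (c2 - a2*y)*x2 = 13*2.4 + 4.4*0.0 + (-6.0)*8.0 = 31.2 + 0.0 - 48.0 = -16.8


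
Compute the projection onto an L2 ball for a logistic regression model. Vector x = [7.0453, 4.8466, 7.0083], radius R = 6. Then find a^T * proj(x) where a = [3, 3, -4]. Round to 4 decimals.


Step 1: Compute ||x|| (intermediates to 6 decimals).
||x|| = sqrt(7.0453^2 + 4.8466^2 + 7.0083^2) = 11.056313
Step 2: Project.
Since ||x|| > R, scale = R/||x|| = 6/11.056313 = 0.542676, proj(x) = scale * x
proj(x) = [3.823315, 2.630134, 3.803236]
Step 3: Dot product.
a^T * proj(x) = 3*3.823315 + 3*2.630134 - 4*3.803236 = 4.1474


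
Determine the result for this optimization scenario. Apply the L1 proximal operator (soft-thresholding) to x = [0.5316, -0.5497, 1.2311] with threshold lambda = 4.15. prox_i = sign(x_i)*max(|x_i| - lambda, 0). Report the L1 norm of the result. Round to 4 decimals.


Soft-thresholding with lambda = 4.15:
prox(0.5316) = sign(0.5316)*max(|0.5316| - 4.15, 0) = 0.0
prox(-0.5497) = sign(-0.5497)*max(|-0.5497| - 4.15, 0) = 0.0
prox(1.2311) = sign(1.2311)*max(|1.2311| - 4.15, 0) = 0.0
prox(x) = [0.0, 0.0, 0.0]
||prox(x)||_1 = 0.0 + 0.0 + 0.0 = 0.0


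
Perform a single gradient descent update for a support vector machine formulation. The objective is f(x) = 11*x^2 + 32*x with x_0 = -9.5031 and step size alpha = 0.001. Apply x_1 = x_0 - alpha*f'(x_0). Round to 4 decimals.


We compute the gradient at x_0 and apply the update.
f'(x) = 22*x + 32
f'(-9.5031) = 22*-9.5031 + 32 = -177.0682
x_1 = -9.5031 - 0.001*-177.0682 = -9.326
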